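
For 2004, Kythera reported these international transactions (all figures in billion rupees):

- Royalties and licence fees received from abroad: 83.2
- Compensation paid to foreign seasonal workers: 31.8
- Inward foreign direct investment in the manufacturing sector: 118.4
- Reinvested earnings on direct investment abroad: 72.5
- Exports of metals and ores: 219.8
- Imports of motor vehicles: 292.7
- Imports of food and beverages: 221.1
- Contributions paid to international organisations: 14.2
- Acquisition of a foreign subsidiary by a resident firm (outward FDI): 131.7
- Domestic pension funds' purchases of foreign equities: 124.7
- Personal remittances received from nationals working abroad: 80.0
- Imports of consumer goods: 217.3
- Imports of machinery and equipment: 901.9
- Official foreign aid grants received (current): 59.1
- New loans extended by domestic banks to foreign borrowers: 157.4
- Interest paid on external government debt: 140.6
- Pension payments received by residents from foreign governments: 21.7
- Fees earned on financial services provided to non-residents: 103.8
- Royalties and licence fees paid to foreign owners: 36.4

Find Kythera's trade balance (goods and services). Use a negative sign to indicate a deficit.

Goods: 219.8 - 901.9 - 221.1 - 292.7 - 217.3 = -1413.2
Services: 103.8 + 83.2 - 36.4 = 150.6
Trade balance = -1413.2 + 150.6 = -1262.6
(Excluded from the trade balance — primary income: compensation paid to foreign seasonal workers 31.8, reinvested earnings on direct investment abroad 72.5, interest paid on external government debt 140.6; financial account: inward foreign direct investment in the manufacturing sector 118.4, acquisition of a foreign subsidiary by a resident firm (outward FDI) 131.7, domestic pension funds' purchases of foreign equities 124.7, new loans extended by domestic banks to foreign borrowers 157.4; secondary income: contributions paid to international organisations 14.2, personal remittances received from nationals working abroad 80.0, official foreign aid grants received (current) 59.1, pension payments received by residents from foreign governments 21.7.)

-1262.6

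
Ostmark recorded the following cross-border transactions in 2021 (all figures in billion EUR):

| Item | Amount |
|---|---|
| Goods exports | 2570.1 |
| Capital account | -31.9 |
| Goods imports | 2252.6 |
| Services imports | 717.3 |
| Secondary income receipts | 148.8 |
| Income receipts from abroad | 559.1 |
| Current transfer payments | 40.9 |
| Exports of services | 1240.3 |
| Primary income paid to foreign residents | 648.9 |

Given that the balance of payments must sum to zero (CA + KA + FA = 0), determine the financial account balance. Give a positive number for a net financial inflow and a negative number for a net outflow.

Goods balance = 2570.1 - 2252.6 = 317.5
Services balance = 1240.3 - 717.3 = 523.0
Trade balance (goods + services) = 317.5 + 523.0 = 840.5
Net primary income = 559.1 - 648.9 = -89.8
Net secondary income = 148.8 - 40.9 = 107.9
Current account = 840.5 + (-89.8) + 107.9 = 858.6
Financial account = -(858.6 + (-31.9)) = -826.7

-826.7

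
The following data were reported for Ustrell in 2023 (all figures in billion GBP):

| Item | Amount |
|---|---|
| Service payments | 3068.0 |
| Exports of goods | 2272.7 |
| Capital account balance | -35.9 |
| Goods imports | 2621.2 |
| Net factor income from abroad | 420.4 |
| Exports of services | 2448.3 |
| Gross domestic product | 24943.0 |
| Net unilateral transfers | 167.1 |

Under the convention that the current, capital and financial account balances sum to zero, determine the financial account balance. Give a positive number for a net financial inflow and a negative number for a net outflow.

416.6

Goods balance = 2272.7 - 2621.2 = -348.5
Services balance = 2448.3 - 3068.0 = -619.7
Trade balance (goods + services) = -348.5 + (-619.7) = -968.2
Net primary income = 420.4
Net secondary income = 167.1
Current account = -968.2 + 420.4 + 167.1 = -380.7
Financial account = -(-380.7 + (-35.9)) = 416.6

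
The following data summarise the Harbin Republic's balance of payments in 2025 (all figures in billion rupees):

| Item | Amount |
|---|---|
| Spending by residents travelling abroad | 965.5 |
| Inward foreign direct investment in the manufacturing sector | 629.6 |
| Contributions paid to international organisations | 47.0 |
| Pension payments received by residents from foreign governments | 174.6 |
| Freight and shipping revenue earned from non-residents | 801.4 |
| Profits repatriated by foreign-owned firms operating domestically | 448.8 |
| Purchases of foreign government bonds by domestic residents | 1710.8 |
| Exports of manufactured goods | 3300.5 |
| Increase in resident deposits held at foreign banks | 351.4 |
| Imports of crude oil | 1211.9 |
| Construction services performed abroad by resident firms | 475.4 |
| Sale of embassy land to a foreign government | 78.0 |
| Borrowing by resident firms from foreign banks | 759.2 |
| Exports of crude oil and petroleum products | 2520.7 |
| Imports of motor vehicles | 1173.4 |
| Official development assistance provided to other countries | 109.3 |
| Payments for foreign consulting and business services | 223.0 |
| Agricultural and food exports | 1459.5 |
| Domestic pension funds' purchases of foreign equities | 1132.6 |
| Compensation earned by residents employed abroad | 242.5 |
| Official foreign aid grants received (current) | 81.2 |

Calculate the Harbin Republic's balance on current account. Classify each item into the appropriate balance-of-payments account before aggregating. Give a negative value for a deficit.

Goods: -1173.4 + 1459.5 - 1211.9 + 2520.7 + 3300.5 = 4895.4
Services: 475.4 - 223.0 - 965.5 + 801.4 = 88.3
Primary income: -448.8 + 242.5 = -206.3
Secondary income: -47.0 - 109.3 + 81.2 + 174.6 = 99.5
Current account = 4895.4 + 88.3 + (-206.3) + 99.5 = 4876.9
(Excluded from the current account — financial account: inward foreign direct investment in the manufacturing sector 629.6, purchases of foreign government bonds by domestic residents 1710.8, increase in resident deposits held at foreign banks 351.4, borrowing by resident firms from foreign banks 759.2, domestic pension funds' purchases of foreign equities 1132.6; capital account: sale of embassy land to a foreign government 78.0.)

4876.9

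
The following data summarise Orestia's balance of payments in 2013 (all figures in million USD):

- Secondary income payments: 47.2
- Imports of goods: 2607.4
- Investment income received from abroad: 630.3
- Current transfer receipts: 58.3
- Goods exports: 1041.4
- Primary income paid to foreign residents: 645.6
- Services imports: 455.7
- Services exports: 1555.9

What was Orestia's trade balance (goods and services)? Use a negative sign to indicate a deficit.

Goods balance = 1041.4 - 2607.4 = -1566.0
Services balance = 1555.9 - 455.7 = 1100.2
Trade balance (goods + services) = -1566.0 + 1100.2 = -465.8

-465.8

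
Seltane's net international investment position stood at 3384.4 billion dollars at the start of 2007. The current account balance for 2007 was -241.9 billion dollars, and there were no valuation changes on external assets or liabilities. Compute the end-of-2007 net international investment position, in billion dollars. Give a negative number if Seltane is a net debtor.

With no valuation effects, change in NIIP = current account = -241.9
End-of-year NIIP = 3384.4 + (-241.9) = 3142.5

3142.5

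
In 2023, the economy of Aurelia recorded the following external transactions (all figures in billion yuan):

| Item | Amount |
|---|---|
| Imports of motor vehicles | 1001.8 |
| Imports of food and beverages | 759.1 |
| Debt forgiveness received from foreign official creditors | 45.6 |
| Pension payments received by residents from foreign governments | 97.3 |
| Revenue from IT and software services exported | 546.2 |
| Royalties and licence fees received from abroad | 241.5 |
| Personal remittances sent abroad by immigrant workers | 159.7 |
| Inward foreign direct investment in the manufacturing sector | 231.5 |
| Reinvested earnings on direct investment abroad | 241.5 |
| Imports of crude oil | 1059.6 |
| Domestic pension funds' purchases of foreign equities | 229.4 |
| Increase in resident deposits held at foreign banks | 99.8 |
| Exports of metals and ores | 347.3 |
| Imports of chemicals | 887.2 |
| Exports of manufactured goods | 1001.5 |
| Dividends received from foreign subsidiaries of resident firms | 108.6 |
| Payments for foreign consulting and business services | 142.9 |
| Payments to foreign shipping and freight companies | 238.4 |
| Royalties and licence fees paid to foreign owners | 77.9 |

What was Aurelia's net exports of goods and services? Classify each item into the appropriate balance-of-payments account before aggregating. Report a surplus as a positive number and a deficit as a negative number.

-2030.4

Goods: 347.3 - 1059.6 - 1001.8 + 1001.5 - 887.2 - 759.1 = -2358.9
Services: -142.9 - 77.9 + 546.2 - 238.4 + 241.5 = 328.5
Trade balance = -2358.9 + 328.5 = -2030.4
(Excluded from the trade balance — capital account: debt forgiveness received from foreign official creditors 45.6; secondary income: pension payments received by residents from foreign governments 97.3, personal remittances sent abroad by immigrant workers 159.7; financial account: inward foreign direct investment in the manufacturing sector 231.5, domestic pension funds' purchases of foreign equities 229.4, increase in resident deposits held at foreign banks 99.8; primary income: reinvested earnings on direct investment abroad 241.5, dividends received from foreign subsidiaries of resident firms 108.6.)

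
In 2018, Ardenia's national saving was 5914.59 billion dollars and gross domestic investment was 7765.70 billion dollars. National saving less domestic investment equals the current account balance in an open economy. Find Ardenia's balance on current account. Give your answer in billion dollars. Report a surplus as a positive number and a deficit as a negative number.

-1851.11

S - I = CA (net lending to the rest of the world).
CA = S - I = 5914.59 - 7765.70 = -1851.11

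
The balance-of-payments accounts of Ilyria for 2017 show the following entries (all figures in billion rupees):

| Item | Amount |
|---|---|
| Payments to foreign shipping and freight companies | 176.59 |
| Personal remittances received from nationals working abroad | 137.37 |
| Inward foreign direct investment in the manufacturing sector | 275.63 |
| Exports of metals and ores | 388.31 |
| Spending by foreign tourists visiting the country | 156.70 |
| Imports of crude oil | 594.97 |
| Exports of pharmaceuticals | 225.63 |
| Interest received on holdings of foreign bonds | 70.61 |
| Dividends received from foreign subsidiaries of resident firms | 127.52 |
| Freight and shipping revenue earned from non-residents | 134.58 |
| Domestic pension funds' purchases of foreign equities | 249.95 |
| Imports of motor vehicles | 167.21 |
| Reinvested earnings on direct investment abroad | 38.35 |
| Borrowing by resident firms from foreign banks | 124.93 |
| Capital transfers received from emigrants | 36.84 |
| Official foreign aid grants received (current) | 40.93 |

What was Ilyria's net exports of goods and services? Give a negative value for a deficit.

-33.55

Goods: -594.97 + 225.63 - 167.21 + 388.31 = -148.24
Services: 156.70 + 134.58 - 176.59 = 114.69
Trade balance = -148.24 + 114.69 = -33.55
(Excluded from the trade balance — secondary income: personal remittances received from nationals working abroad 137.37, official foreign aid grants received (current) 40.93; financial account: inward foreign direct investment in the manufacturing sector 275.63, domestic pension funds' purchases of foreign equities 249.95, borrowing by resident firms from foreign banks 124.93; primary income: interest received on holdings of foreign bonds 70.61, dividends received from foreign subsidiaries of resident firms 127.52, reinvested earnings on direct investment abroad 38.35; capital account: capital transfers received from emigrants 36.84.)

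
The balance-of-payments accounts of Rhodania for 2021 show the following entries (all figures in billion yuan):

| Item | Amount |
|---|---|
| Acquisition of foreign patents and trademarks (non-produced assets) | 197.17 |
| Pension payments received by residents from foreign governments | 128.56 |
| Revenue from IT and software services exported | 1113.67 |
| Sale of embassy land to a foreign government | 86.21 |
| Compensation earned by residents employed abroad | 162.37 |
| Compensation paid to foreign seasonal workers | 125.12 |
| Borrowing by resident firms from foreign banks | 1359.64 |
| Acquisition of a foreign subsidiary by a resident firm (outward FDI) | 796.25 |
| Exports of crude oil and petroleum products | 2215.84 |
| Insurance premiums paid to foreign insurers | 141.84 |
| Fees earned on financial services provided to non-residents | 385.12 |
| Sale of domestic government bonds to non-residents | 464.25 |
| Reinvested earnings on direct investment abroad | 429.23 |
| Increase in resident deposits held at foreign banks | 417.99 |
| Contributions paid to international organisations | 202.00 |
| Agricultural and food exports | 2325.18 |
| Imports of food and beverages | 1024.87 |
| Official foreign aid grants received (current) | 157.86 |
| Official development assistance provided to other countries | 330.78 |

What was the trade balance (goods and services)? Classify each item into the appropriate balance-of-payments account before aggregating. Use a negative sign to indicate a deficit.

4873.10

Goods: 2325.18 + 2215.84 - 1024.87 = 3516.15
Services: 385.12 - 141.84 + 1113.67 = 1356.95
Trade balance = 3516.15 + 1356.95 = 4873.10
(Excluded from the trade balance — capital account: acquisition of foreign patents and trademarks (non-produced assets) 197.17, sale of embassy land to a foreign government 86.21; secondary income: pension payments received by residents from foreign governments 128.56, contributions paid to international organisations 202.00, official foreign aid grants received (current) 157.86, official development assistance provided to other countries 330.78; primary income: compensation earned by residents employed abroad 162.37, compensation paid to foreign seasonal workers 125.12, reinvested earnings on direct investment abroad 429.23; financial account: borrowing by resident firms from foreign banks 1359.64, acquisition of a foreign subsidiary by a resident firm (outward FDI) 796.25, sale of domestic government bonds to non-residents 464.25, increase in resident deposits held at foreign banks 417.99.)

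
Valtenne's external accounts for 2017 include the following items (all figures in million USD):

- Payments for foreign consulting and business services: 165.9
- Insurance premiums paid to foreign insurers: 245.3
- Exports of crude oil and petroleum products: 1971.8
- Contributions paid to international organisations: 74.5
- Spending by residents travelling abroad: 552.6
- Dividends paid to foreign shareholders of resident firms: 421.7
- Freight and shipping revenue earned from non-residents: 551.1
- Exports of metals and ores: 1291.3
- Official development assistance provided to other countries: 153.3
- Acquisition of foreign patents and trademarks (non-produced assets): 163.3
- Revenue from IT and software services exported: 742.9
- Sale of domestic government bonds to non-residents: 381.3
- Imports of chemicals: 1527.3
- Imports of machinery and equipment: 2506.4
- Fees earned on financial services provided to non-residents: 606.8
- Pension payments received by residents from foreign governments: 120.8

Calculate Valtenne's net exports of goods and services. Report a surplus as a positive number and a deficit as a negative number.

Goods: 1971.8 - 1527.3 - 2506.4 + 1291.3 = -770.6
Services: -552.6 - 245.3 + 742.9 + 606.8 - 165.9 + 551.1 = 937.0
Trade balance = -770.6 + 937.0 = 166.4
(Excluded from the trade balance — secondary income: contributions paid to international organisations 74.5, official development assistance provided to other countries 153.3, pension payments received by residents from foreign governments 120.8; primary income: dividends paid to foreign shareholders of resident firms 421.7; capital account: acquisition of foreign patents and trademarks (non-produced assets) 163.3; financial account: sale of domestic government bonds to non-residents 381.3.)

166.4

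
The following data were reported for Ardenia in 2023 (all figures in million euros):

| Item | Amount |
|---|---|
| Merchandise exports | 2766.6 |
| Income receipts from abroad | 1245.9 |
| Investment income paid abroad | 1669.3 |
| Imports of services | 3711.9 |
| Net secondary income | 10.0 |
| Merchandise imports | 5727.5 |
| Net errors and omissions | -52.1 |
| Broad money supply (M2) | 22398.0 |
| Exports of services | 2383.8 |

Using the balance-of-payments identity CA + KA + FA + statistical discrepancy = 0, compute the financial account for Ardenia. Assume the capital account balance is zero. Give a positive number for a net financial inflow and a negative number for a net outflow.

4754.5

Goods balance = 2766.6 - 5727.5 = -2960.9
Services balance = 2383.8 - 3711.9 = -1328.1
Trade balance (goods + services) = -2960.9 + (-1328.1) = -4289.0
Net primary income = 1245.9 - 1669.3 = -423.4
Net secondary income = 10.0
Current account = -4289.0 + (-423.4) + 10.0 = -4702.4
Financial account = -(-4702.4 + (-52.1)) = 4754.5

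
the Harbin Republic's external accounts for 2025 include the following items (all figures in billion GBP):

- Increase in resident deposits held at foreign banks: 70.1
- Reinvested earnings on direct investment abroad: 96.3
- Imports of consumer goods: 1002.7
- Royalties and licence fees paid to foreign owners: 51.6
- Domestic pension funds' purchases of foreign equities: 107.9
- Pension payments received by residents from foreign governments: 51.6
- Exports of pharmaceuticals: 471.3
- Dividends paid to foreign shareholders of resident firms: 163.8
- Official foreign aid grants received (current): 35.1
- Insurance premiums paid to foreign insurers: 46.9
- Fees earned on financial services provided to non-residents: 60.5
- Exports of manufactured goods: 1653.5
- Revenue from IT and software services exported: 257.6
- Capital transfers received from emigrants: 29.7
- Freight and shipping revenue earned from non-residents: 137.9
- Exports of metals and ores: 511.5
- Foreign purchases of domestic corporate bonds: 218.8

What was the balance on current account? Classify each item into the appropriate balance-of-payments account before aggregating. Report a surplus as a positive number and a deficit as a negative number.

Goods: 471.3 + 511.5 + 1653.5 - 1002.7 = 1633.6
Services: 137.9 - 51.6 - 46.9 + 257.6 + 60.5 = 357.5
Primary income: 96.3 - 163.8 = -67.5
Secondary income: 35.1 + 51.6 = 86.7
Current account = 1633.6 + 357.5 + (-67.5) + 86.7 = 2010.3
(Excluded from the current account — financial account: increase in resident deposits held at foreign banks 70.1, domestic pension funds' purchases of foreign equities 107.9, foreign purchases of domestic corporate bonds 218.8; capital account: capital transfers received from emigrants 29.7.)

2010.3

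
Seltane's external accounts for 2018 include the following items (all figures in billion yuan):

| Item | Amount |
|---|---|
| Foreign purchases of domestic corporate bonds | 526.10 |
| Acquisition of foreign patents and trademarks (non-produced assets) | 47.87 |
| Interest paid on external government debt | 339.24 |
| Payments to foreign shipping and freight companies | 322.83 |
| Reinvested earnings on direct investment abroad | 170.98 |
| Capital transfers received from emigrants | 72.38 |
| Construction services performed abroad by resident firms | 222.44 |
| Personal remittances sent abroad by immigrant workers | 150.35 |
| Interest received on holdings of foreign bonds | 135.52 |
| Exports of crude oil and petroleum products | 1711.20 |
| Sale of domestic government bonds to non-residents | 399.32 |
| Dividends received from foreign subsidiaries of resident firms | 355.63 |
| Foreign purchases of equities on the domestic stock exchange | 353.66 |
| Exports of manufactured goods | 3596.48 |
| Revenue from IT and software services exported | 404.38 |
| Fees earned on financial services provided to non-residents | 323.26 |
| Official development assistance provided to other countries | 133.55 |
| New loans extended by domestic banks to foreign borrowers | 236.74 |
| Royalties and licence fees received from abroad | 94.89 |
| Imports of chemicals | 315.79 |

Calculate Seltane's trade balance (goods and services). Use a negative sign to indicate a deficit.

5714.03

Goods: 3596.48 + 1711.20 - 315.79 = 4991.89
Services: 94.89 + 222.44 - 322.83 + 404.38 + 323.26 = 722.14
Trade balance = 4991.89 + 722.14 = 5714.03
(Excluded from the trade balance — financial account: foreign purchases of domestic corporate bonds 526.10, sale of domestic government bonds to non-residents 399.32, foreign purchases of equities on the domestic stock exchange 353.66, new loans extended by domestic banks to foreign borrowers 236.74; capital account: acquisition of foreign patents and trademarks (non-produced assets) 47.87, capital transfers received from emigrants 72.38; primary income: interest paid on external government debt 339.24, reinvested earnings on direct investment abroad 170.98, interest received on holdings of foreign bonds 135.52, dividends received from foreign subsidiaries of resident firms 355.63; secondary income: personal remittances sent abroad by immigrant workers 150.35, official development assistance provided to other countries 133.55.)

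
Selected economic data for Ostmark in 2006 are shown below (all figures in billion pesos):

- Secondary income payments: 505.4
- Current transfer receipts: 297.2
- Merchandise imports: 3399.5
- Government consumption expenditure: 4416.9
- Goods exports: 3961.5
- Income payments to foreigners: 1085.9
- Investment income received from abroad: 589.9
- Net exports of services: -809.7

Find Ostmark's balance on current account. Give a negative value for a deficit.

-951.9

Goods balance = 3961.5 - 3399.5 = 562.0
Services balance = -809.7
Trade balance (goods + services) = 562.0 + (-809.7) = -247.7
Net primary income = 589.9 - 1085.9 = -496.0
Net secondary income = 297.2 - 505.4 = -208.2
Current account = -247.7 + (-496.0) + (-208.2) = -951.9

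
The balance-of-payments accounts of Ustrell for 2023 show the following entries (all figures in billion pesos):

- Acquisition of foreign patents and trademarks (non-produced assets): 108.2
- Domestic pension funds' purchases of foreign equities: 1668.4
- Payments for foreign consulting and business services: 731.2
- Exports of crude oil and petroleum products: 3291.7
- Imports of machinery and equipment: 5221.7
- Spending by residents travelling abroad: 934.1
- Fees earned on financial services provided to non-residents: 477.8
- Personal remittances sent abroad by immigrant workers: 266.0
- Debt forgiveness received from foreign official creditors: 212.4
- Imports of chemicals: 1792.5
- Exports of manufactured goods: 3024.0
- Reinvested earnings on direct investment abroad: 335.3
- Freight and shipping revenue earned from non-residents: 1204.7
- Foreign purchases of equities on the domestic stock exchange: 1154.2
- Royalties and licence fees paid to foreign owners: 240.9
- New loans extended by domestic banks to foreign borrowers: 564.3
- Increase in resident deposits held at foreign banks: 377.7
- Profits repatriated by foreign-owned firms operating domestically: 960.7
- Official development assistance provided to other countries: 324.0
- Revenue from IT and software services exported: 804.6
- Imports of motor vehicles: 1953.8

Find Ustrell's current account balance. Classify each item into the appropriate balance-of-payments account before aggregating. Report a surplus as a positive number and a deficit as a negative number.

-3286.8

Goods: 3024.0 - 1792.5 + 3291.7 - 1953.8 - 5221.7 = -2652.3
Services: 477.8 - 731.2 - 240.9 - 934.1 + 1204.7 + 804.6 = 580.9
Primary income: 335.3 - 960.7 = -625.4
Secondary income: -324.0 - 266.0 = -590.0
Current account = (-2652.3) + 580.9 + (-625.4) + (-590.0) = -3286.8
(Excluded from the current account — capital account: acquisition of foreign patents and trademarks (non-produced assets) 108.2, debt forgiveness received from foreign official creditors 212.4; financial account: domestic pension funds' purchases of foreign equities 1668.4, foreign purchases of equities on the domestic stock exchange 1154.2, new loans extended by domestic banks to foreign borrowers 564.3, increase in resident deposits held at foreign banks 377.7.)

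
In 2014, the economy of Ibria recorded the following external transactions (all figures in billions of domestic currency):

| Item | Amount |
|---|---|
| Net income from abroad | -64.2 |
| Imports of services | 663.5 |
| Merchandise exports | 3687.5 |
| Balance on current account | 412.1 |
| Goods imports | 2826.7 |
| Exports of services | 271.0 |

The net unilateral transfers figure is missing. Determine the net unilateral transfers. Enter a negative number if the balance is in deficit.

8.0

Current account = goods balance + services balance + net primary income + net secondary income
Sum of the known components = 404.1
Net unilateral transfers = CA - (known components) = 412.1 - 404.1 = 8.0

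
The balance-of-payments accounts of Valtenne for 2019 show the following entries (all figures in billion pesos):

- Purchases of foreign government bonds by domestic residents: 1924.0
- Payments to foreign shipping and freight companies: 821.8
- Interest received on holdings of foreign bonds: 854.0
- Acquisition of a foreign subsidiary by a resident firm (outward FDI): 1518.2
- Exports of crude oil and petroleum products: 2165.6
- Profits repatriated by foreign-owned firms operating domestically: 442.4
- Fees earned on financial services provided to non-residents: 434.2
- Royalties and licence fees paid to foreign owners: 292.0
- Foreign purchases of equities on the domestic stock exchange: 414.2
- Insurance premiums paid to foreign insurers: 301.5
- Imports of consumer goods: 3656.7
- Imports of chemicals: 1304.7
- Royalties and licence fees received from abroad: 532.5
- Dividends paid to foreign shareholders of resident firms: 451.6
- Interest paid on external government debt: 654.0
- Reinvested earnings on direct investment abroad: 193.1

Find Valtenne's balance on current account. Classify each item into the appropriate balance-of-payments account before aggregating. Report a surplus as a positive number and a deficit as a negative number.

-3745.3

Goods: -1304.7 - 3656.7 + 2165.6 = -2795.8
Services: -821.8 + 434.2 - 301.5 - 292.0 + 532.5 = -448.6
Primary income: 193.1 - 451.6 - 654.0 + 854.0 - 442.4 = -500.9
Current account = (-2795.8) + (-448.6) + (-500.9) = -3745.3
(Excluded from the current account — financial account: purchases of foreign government bonds by domestic residents 1924.0, acquisition of a foreign subsidiary by a resident firm (outward FDI) 1518.2, foreign purchases of equities on the domestic stock exchange 414.2.)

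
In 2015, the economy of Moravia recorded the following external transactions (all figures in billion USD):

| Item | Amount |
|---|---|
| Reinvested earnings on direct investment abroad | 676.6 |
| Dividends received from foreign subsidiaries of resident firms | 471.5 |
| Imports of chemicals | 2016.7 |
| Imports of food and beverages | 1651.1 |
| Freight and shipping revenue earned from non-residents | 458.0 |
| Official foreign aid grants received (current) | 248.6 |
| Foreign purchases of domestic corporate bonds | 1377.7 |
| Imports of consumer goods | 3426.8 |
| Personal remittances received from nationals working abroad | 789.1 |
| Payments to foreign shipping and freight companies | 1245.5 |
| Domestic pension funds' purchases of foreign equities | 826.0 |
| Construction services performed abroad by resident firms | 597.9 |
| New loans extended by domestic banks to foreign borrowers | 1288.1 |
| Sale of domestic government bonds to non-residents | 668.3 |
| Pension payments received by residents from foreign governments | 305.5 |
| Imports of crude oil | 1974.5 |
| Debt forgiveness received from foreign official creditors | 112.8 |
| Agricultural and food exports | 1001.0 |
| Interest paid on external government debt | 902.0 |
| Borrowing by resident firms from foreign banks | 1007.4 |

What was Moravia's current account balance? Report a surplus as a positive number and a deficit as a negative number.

Goods: -2016.7 - 1974.5 + 1001.0 - 1651.1 - 3426.8 = -8068.1
Services: 458.0 + 597.9 - 1245.5 = -189.6
Primary income: 471.5 - 902.0 + 676.6 = 246.1
Secondary income: 305.5 + 789.1 + 248.6 = 1343.2
Current account = (-8068.1) + (-189.6) + 246.1 + 1343.2 = -6668.4
(Excluded from the current account — financial account: foreign purchases of domestic corporate bonds 1377.7, domestic pension funds' purchases of foreign equities 826.0, new loans extended by domestic banks to foreign borrowers 1288.1, sale of domestic government bonds to non-residents 668.3, borrowing by resident firms from foreign banks 1007.4; capital account: debt forgiveness received from foreign official creditors 112.8.)

-6668.4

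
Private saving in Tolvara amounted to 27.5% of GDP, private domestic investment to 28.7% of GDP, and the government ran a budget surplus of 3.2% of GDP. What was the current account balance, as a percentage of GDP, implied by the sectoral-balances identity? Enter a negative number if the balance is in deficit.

2.0

By the sectoral-balances identity, CA = (S_private - I) + (T - G).
Private balance = 27.5 - 28.7 = -1.2
Government balance (T - G) = 3.2
CA = -1.2 + 3.2 = 2.0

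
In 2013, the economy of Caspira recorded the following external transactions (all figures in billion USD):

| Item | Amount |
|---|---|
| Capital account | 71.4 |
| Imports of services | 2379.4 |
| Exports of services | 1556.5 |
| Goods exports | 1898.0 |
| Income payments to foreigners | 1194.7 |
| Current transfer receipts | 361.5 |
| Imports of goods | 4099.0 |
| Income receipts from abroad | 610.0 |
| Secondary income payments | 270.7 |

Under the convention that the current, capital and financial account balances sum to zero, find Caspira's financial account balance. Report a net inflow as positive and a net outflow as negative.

Goods balance = 1898.0 - 4099.0 = -2201.0
Services balance = 1556.5 - 2379.4 = -822.9
Trade balance (goods + services) = -2201.0 + (-822.9) = -3023.9
Net primary income = 610.0 - 1194.7 = -584.7
Net secondary income = 361.5 - 270.7 = 90.8
Current account = -3023.9 + (-584.7) + 90.8 = -3517.8
Financial account = -(-3517.8 + 71.4) = 3446.4

3446.4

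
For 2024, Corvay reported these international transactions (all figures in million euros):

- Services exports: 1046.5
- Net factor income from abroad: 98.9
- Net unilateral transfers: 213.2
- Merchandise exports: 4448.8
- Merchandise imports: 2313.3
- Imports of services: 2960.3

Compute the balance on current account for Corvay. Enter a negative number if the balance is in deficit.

Goods balance = 4448.8 - 2313.3 = 2135.5
Services balance = 1046.5 - 2960.3 = -1913.8
Trade balance (goods + services) = 2135.5 + (-1913.8) = 221.7
Net primary income = 98.9
Net secondary income = 213.2
Current account = 221.7 + 98.9 + 213.2 = 533.8

533.8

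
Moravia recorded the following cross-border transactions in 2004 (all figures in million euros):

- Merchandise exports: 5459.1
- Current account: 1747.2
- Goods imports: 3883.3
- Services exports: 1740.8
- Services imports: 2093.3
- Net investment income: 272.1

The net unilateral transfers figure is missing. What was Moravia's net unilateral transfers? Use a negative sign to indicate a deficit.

Current account = goods balance + services balance + net primary income + net secondary income
Sum of the known components = 1495.4
Net unilateral transfers = CA - (known components) = 1747.2 - 1495.4 = 251.8

251.8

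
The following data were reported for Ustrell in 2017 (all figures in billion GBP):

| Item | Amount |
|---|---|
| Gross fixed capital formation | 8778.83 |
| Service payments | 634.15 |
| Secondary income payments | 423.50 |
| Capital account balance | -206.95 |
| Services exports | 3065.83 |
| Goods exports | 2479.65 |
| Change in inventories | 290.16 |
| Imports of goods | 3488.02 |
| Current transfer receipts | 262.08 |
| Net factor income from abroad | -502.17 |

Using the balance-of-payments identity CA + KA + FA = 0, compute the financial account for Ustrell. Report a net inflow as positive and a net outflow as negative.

Goods balance = 2479.65 - 3488.02 = -1008.37
Services balance = 3065.83 - 634.15 = 2431.68
Trade balance (goods + services) = -1008.37 + 2431.68 = 1423.31
Net primary income = -502.17
Net secondary income = 262.08 - 423.50 = -161.42
Current account = 1423.31 + (-502.17) + (-161.42) = 759.72
Financial account = -(759.72 + (-206.95)) = -552.77

-552.77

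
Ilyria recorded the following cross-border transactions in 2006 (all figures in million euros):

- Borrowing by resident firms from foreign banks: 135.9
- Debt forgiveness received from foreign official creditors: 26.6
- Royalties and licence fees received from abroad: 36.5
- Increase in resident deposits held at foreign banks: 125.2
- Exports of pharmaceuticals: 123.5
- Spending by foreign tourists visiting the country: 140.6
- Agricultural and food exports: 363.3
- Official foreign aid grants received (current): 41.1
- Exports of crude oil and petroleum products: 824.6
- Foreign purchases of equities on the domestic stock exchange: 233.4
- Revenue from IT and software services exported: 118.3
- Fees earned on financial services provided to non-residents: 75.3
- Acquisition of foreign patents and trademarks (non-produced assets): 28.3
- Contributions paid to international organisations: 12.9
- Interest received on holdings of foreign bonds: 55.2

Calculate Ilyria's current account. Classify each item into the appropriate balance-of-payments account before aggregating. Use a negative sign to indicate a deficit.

1765.5

Goods: 123.5 + 363.3 + 824.6 = 1311.4
Services: 140.6 + 118.3 + 75.3 + 36.5 = 370.7
Primary income: 55.2
Secondary income: 41.1 - 12.9 = 28.2
Current account = 1311.4 + 370.7 + 55.2 + 28.2 = 1765.5
(Excluded from the current account — financial account: borrowing by resident firms from foreign banks 135.9, increase in resident deposits held at foreign banks 125.2, foreign purchases of equities on the domestic stock exchange 233.4; capital account: debt forgiveness received from foreign official creditors 26.6, acquisition of foreign patents and trademarks (non-produced assets) 28.3.)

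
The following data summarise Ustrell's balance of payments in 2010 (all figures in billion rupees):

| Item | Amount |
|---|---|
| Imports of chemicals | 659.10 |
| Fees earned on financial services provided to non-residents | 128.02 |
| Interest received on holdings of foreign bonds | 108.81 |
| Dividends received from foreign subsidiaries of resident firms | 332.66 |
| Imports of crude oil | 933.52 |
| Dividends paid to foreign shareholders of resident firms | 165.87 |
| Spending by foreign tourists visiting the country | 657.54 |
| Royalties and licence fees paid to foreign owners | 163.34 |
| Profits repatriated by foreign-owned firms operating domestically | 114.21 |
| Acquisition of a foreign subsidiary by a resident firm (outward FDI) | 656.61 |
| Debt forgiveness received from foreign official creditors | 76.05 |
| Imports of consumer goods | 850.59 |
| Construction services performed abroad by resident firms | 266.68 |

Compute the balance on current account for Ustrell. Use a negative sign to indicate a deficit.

-1392.92

Goods: -659.10 - 850.59 - 933.52 = -2443.21
Services: 128.02 + 266.68 + 657.54 - 163.34 = 888.90
Primary income: -165.87 + 332.66 - 114.21 + 108.81 = 161.39
Current account = (-2443.21) + 888.90 + 161.39 = -1392.92
(Excluded from the current account — financial account: acquisition of a foreign subsidiary by a resident firm (outward FDI) 656.61; capital account: debt forgiveness received from foreign official creditors 76.05.)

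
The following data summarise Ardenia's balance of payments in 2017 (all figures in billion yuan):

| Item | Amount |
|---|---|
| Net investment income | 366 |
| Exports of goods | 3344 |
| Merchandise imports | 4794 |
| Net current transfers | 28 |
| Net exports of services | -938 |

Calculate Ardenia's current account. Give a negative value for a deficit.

Goods balance = 3344 - 4794 = -1450
Services balance = -938
Trade balance (goods + services) = -1450 + (-938) = -2388
Net primary income = 366
Net secondary income = 28
Current account = -2388 + 366 + 28 = -1994

-1994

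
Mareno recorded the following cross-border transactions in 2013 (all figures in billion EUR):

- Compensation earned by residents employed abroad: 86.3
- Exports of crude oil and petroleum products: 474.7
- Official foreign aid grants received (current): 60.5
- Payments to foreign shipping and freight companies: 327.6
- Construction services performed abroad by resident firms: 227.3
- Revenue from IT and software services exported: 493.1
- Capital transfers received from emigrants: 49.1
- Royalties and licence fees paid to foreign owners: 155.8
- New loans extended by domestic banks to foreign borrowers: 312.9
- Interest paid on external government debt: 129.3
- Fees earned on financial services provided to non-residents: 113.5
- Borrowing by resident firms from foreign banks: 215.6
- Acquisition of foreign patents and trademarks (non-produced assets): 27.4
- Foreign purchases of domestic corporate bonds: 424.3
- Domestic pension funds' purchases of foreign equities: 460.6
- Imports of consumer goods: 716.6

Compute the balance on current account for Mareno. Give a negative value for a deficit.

126.1

Goods: 474.7 - 716.6 = -241.9
Services: 113.5 + 493.1 - 155.8 + 227.3 - 327.6 = 350.5
Primary income: 86.3 - 129.3 = -43.0
Secondary income: 60.5
Current account = (-241.9) + 350.5 + (-43.0) + 60.5 = 126.1
(Excluded from the current account — capital account: capital transfers received from emigrants 49.1, acquisition of foreign patents and trademarks (non-produced assets) 27.4; financial account: new loans extended by domestic banks to foreign borrowers 312.9, borrowing by resident firms from foreign banks 215.6, foreign purchases of domestic corporate bonds 424.3, domestic pension funds' purchases of foreign equities 460.6.)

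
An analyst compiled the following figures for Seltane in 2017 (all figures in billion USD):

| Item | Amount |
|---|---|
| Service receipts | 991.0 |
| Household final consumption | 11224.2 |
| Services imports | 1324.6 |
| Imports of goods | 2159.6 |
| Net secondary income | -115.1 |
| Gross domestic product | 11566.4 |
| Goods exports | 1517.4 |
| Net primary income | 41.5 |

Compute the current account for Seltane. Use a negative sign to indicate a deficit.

-1049.4

Goods balance = 1517.4 - 2159.6 = -642.2
Services balance = 991.0 - 1324.6 = -333.6
Trade balance (goods + services) = -642.2 + (-333.6) = -975.8
Net primary income = 41.5
Net secondary income = -115.1
Current account = -975.8 + 41.5 + (-115.1) = -1049.4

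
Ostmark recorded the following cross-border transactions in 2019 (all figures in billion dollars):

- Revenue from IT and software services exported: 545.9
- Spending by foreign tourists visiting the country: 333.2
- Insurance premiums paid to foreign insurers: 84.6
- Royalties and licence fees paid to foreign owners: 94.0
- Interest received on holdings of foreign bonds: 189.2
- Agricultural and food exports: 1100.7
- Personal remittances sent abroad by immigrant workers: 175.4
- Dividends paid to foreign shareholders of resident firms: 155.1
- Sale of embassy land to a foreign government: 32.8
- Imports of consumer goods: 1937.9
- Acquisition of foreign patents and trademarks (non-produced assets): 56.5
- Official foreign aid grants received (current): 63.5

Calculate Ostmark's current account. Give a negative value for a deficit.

Goods: -1937.9 + 1100.7 = -837.2
Services: -94.0 + 333.2 - 84.6 + 545.9 = 700.5
Primary income: 189.2 - 155.1 = 34.1
Secondary income: 63.5 - 175.4 = -111.9
Current account = (-837.2) + 700.5 + 34.1 + (-111.9) = -214.5
(Excluded from the current account — capital account: sale of embassy land to a foreign government 32.8, acquisition of foreign patents and trademarks (non-produced assets) 56.5.)

-214.5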